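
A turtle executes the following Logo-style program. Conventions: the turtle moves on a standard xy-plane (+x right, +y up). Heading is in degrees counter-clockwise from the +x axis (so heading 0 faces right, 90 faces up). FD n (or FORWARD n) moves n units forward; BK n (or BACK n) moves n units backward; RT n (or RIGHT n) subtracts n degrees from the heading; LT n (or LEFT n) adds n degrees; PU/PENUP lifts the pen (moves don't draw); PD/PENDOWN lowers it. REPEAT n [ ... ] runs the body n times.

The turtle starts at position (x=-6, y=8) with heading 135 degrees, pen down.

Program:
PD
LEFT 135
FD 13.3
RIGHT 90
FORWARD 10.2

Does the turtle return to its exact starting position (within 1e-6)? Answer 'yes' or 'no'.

Answer: no

Derivation:
Executing turtle program step by step:
Start: pos=(-6,8), heading=135, pen down
PD: pen down
LT 135: heading 135 -> 270
FD 13.3: (-6,8) -> (-6,-5.3) [heading=270, draw]
RT 90: heading 270 -> 180
FD 10.2: (-6,-5.3) -> (-16.2,-5.3) [heading=180, draw]
Final: pos=(-16.2,-5.3), heading=180, 2 segment(s) drawn

Start position: (-6, 8)
Final position: (-16.2, -5.3)
Distance = 16.761; >= 1e-6 -> NOT closed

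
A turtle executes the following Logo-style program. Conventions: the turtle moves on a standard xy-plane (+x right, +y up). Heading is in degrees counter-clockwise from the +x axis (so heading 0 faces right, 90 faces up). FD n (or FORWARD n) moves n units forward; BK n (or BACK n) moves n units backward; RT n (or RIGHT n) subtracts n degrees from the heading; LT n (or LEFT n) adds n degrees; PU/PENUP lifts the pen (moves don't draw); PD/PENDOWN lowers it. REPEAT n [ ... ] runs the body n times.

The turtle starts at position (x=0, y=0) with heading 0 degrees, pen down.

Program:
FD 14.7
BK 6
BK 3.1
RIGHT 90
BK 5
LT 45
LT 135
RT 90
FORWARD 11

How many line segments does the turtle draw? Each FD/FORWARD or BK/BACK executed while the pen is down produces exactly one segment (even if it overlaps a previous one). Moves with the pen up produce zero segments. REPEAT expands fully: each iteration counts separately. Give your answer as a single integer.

Answer: 5

Derivation:
Executing turtle program step by step:
Start: pos=(0,0), heading=0, pen down
FD 14.7: (0,0) -> (14.7,0) [heading=0, draw]
BK 6: (14.7,0) -> (8.7,0) [heading=0, draw]
BK 3.1: (8.7,0) -> (5.6,0) [heading=0, draw]
RT 90: heading 0 -> 270
BK 5: (5.6,0) -> (5.6,5) [heading=270, draw]
LT 45: heading 270 -> 315
LT 135: heading 315 -> 90
RT 90: heading 90 -> 0
FD 11: (5.6,5) -> (16.6,5) [heading=0, draw]
Final: pos=(16.6,5), heading=0, 5 segment(s) drawn
Segments drawn: 5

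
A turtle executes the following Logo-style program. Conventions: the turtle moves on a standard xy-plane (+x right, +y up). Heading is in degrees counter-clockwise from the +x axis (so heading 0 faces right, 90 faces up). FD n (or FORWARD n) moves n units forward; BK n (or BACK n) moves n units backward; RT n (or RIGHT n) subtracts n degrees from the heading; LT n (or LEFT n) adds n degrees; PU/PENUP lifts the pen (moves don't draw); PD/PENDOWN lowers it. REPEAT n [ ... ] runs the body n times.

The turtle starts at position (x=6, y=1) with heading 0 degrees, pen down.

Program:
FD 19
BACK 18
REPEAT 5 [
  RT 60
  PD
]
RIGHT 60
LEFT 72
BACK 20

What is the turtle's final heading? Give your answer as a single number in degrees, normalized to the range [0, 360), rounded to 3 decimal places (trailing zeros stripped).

Answer: 72

Derivation:
Executing turtle program step by step:
Start: pos=(6,1), heading=0, pen down
FD 19: (6,1) -> (25,1) [heading=0, draw]
BK 18: (25,1) -> (7,1) [heading=0, draw]
REPEAT 5 [
  -- iteration 1/5 --
  RT 60: heading 0 -> 300
  PD: pen down
  -- iteration 2/5 --
  RT 60: heading 300 -> 240
  PD: pen down
  -- iteration 3/5 --
  RT 60: heading 240 -> 180
  PD: pen down
  -- iteration 4/5 --
  RT 60: heading 180 -> 120
  PD: pen down
  -- iteration 5/5 --
  RT 60: heading 120 -> 60
  PD: pen down
]
RT 60: heading 60 -> 0
LT 72: heading 0 -> 72
BK 20: (7,1) -> (0.82,-18.021) [heading=72, draw]
Final: pos=(0.82,-18.021), heading=72, 3 segment(s) drawn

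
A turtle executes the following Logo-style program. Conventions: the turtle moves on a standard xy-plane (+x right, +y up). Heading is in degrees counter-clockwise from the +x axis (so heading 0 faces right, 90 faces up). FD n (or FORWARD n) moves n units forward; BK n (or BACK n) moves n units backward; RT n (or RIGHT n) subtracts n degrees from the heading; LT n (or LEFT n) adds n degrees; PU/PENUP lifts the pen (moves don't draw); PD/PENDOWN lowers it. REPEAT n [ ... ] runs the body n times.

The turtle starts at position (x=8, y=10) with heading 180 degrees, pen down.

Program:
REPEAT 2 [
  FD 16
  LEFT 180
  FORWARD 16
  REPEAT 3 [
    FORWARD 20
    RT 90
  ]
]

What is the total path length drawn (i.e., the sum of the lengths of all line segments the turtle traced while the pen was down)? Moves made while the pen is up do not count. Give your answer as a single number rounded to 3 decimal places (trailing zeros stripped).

Answer: 184

Derivation:
Executing turtle program step by step:
Start: pos=(8,10), heading=180, pen down
REPEAT 2 [
  -- iteration 1/2 --
  FD 16: (8,10) -> (-8,10) [heading=180, draw]
  LT 180: heading 180 -> 0
  FD 16: (-8,10) -> (8,10) [heading=0, draw]
  REPEAT 3 [
    -- iteration 1/3 --
    FD 20: (8,10) -> (28,10) [heading=0, draw]
    RT 90: heading 0 -> 270
    -- iteration 2/3 --
    FD 20: (28,10) -> (28,-10) [heading=270, draw]
    RT 90: heading 270 -> 180
    -- iteration 3/3 --
    FD 20: (28,-10) -> (8,-10) [heading=180, draw]
    RT 90: heading 180 -> 90
  ]
  -- iteration 2/2 --
  FD 16: (8,-10) -> (8,6) [heading=90, draw]
  LT 180: heading 90 -> 270
  FD 16: (8,6) -> (8,-10) [heading=270, draw]
  REPEAT 3 [
    -- iteration 1/3 --
    FD 20: (8,-10) -> (8,-30) [heading=270, draw]
    RT 90: heading 270 -> 180
    -- iteration 2/3 --
    FD 20: (8,-30) -> (-12,-30) [heading=180, draw]
    RT 90: heading 180 -> 90
    -- iteration 3/3 --
    FD 20: (-12,-30) -> (-12,-10) [heading=90, draw]
    RT 90: heading 90 -> 0
  ]
]
Final: pos=(-12,-10), heading=0, 10 segment(s) drawn

Segment lengths:
  seg 1: (8,10) -> (-8,10), length = 16
  seg 2: (-8,10) -> (8,10), length = 16
  seg 3: (8,10) -> (28,10), length = 20
  seg 4: (28,10) -> (28,-10), length = 20
  seg 5: (28,-10) -> (8,-10), length = 20
  seg 6: (8,-10) -> (8,6), length = 16
  seg 7: (8,6) -> (8,-10), length = 16
  seg 8: (8,-10) -> (8,-30), length = 20
  seg 9: (8,-30) -> (-12,-30), length = 20
  seg 10: (-12,-30) -> (-12,-10), length = 20
Total = 184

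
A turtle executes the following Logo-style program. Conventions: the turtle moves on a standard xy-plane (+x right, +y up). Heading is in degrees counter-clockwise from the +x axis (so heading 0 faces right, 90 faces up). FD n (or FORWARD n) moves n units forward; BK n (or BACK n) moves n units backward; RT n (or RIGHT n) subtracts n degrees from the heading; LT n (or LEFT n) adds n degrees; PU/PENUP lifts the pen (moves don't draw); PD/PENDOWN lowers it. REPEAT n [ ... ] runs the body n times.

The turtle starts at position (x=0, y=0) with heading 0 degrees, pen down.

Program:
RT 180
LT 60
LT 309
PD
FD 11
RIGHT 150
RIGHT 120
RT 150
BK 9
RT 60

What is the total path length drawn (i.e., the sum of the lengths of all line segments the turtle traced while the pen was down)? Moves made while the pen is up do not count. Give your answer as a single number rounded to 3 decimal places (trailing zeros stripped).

Executing turtle program step by step:
Start: pos=(0,0), heading=0, pen down
RT 180: heading 0 -> 180
LT 60: heading 180 -> 240
LT 309: heading 240 -> 189
PD: pen down
FD 11: (0,0) -> (-10.865,-1.721) [heading=189, draw]
RT 150: heading 189 -> 39
RT 120: heading 39 -> 279
RT 150: heading 279 -> 129
BK 9: (-10.865,-1.721) -> (-5.201,-8.715) [heading=129, draw]
RT 60: heading 129 -> 69
Final: pos=(-5.201,-8.715), heading=69, 2 segment(s) drawn

Segment lengths:
  seg 1: (0,0) -> (-10.865,-1.721), length = 11
  seg 2: (-10.865,-1.721) -> (-5.201,-8.715), length = 9
Total = 20

Answer: 20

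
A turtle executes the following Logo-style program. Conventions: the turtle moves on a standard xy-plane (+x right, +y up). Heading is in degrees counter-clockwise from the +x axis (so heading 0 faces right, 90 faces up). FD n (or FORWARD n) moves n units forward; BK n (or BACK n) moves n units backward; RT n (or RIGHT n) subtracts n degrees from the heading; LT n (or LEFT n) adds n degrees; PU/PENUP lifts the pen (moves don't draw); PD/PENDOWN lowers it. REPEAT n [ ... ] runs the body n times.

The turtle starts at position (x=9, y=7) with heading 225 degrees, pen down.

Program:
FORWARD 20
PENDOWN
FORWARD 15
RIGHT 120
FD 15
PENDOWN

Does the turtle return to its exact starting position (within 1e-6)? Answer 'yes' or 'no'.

Answer: no

Derivation:
Executing turtle program step by step:
Start: pos=(9,7), heading=225, pen down
FD 20: (9,7) -> (-5.142,-7.142) [heading=225, draw]
PD: pen down
FD 15: (-5.142,-7.142) -> (-15.749,-17.749) [heading=225, draw]
RT 120: heading 225 -> 105
FD 15: (-15.749,-17.749) -> (-19.631,-3.26) [heading=105, draw]
PD: pen down
Final: pos=(-19.631,-3.26), heading=105, 3 segment(s) drawn

Start position: (9, 7)
Final position: (-19.631, -3.26)
Distance = 30.414; >= 1e-6 -> NOT closed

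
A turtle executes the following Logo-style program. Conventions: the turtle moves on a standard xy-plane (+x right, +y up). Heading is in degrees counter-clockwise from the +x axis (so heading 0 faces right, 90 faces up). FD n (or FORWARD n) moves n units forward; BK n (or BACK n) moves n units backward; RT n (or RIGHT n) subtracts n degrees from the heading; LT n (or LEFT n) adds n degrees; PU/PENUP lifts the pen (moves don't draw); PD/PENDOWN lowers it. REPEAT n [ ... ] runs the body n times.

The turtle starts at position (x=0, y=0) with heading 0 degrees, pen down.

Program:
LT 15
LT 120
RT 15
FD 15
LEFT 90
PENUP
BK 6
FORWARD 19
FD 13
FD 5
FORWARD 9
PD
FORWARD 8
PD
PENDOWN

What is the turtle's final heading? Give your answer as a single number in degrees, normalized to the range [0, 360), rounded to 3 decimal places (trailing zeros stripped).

Answer: 210

Derivation:
Executing turtle program step by step:
Start: pos=(0,0), heading=0, pen down
LT 15: heading 0 -> 15
LT 120: heading 15 -> 135
RT 15: heading 135 -> 120
FD 15: (0,0) -> (-7.5,12.99) [heading=120, draw]
LT 90: heading 120 -> 210
PU: pen up
BK 6: (-7.5,12.99) -> (-2.304,15.99) [heading=210, move]
FD 19: (-2.304,15.99) -> (-18.758,6.49) [heading=210, move]
FD 13: (-18.758,6.49) -> (-30.017,-0.01) [heading=210, move]
FD 5: (-30.017,-0.01) -> (-34.347,-2.51) [heading=210, move]
FD 9: (-34.347,-2.51) -> (-42.141,-7.01) [heading=210, move]
PD: pen down
FD 8: (-42.141,-7.01) -> (-49.069,-11.01) [heading=210, draw]
PD: pen down
PD: pen down
Final: pos=(-49.069,-11.01), heading=210, 2 segment(s) drawn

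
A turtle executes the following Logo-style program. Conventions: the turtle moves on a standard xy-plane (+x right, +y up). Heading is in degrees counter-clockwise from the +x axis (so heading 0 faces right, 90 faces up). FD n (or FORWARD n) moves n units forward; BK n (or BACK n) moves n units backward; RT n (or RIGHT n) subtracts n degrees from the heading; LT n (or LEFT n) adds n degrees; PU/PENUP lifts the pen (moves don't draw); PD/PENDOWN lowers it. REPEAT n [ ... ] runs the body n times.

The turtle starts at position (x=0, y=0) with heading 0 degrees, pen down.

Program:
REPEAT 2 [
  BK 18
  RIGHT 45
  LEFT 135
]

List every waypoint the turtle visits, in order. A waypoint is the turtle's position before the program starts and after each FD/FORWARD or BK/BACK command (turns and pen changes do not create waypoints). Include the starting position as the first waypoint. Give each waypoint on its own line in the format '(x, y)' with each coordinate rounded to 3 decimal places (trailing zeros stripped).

Executing turtle program step by step:
Start: pos=(0,0), heading=0, pen down
REPEAT 2 [
  -- iteration 1/2 --
  BK 18: (0,0) -> (-18,0) [heading=0, draw]
  RT 45: heading 0 -> 315
  LT 135: heading 315 -> 90
  -- iteration 2/2 --
  BK 18: (-18,0) -> (-18,-18) [heading=90, draw]
  RT 45: heading 90 -> 45
  LT 135: heading 45 -> 180
]
Final: pos=(-18,-18), heading=180, 2 segment(s) drawn
Waypoints (3 total):
(0, 0)
(-18, 0)
(-18, -18)

Answer: (0, 0)
(-18, 0)
(-18, -18)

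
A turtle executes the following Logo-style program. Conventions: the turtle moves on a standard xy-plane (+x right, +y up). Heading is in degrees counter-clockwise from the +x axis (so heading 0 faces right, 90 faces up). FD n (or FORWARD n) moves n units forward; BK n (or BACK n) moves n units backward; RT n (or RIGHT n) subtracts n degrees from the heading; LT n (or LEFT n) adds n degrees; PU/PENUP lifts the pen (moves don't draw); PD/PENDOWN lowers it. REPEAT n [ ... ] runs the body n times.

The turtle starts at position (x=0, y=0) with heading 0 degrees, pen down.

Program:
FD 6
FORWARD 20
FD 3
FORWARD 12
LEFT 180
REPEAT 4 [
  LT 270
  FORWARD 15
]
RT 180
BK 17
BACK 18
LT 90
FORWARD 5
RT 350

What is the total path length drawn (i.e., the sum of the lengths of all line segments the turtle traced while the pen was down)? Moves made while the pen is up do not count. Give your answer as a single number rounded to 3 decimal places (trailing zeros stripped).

Answer: 141

Derivation:
Executing turtle program step by step:
Start: pos=(0,0), heading=0, pen down
FD 6: (0,0) -> (6,0) [heading=0, draw]
FD 20: (6,0) -> (26,0) [heading=0, draw]
FD 3: (26,0) -> (29,0) [heading=0, draw]
FD 12: (29,0) -> (41,0) [heading=0, draw]
LT 180: heading 0 -> 180
REPEAT 4 [
  -- iteration 1/4 --
  LT 270: heading 180 -> 90
  FD 15: (41,0) -> (41,15) [heading=90, draw]
  -- iteration 2/4 --
  LT 270: heading 90 -> 0
  FD 15: (41,15) -> (56,15) [heading=0, draw]
  -- iteration 3/4 --
  LT 270: heading 0 -> 270
  FD 15: (56,15) -> (56,0) [heading=270, draw]
  -- iteration 4/4 --
  LT 270: heading 270 -> 180
  FD 15: (56,0) -> (41,0) [heading=180, draw]
]
RT 180: heading 180 -> 0
BK 17: (41,0) -> (24,0) [heading=0, draw]
BK 18: (24,0) -> (6,0) [heading=0, draw]
LT 90: heading 0 -> 90
FD 5: (6,0) -> (6,5) [heading=90, draw]
RT 350: heading 90 -> 100
Final: pos=(6,5), heading=100, 11 segment(s) drawn

Segment lengths:
  seg 1: (0,0) -> (6,0), length = 6
  seg 2: (6,0) -> (26,0), length = 20
  seg 3: (26,0) -> (29,0), length = 3
  seg 4: (29,0) -> (41,0), length = 12
  seg 5: (41,0) -> (41,15), length = 15
  seg 6: (41,15) -> (56,15), length = 15
  seg 7: (56,15) -> (56,0), length = 15
  seg 8: (56,0) -> (41,0), length = 15
  seg 9: (41,0) -> (24,0), length = 17
  seg 10: (24,0) -> (6,0), length = 18
  seg 11: (6,0) -> (6,5), length = 5
Total = 141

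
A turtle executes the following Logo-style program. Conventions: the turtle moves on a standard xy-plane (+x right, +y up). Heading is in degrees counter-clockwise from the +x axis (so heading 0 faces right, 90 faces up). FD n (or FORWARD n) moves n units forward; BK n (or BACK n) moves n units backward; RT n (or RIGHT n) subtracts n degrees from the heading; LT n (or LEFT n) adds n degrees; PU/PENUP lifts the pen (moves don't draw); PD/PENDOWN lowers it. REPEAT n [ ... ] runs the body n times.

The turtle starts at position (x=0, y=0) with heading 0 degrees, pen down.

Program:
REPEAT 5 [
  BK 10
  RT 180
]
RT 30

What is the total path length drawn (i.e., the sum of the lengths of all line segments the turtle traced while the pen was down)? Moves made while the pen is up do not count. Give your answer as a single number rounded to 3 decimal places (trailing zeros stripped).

Answer: 50

Derivation:
Executing turtle program step by step:
Start: pos=(0,0), heading=0, pen down
REPEAT 5 [
  -- iteration 1/5 --
  BK 10: (0,0) -> (-10,0) [heading=0, draw]
  RT 180: heading 0 -> 180
  -- iteration 2/5 --
  BK 10: (-10,0) -> (0,0) [heading=180, draw]
  RT 180: heading 180 -> 0
  -- iteration 3/5 --
  BK 10: (0,0) -> (-10,0) [heading=0, draw]
  RT 180: heading 0 -> 180
  -- iteration 4/5 --
  BK 10: (-10,0) -> (0,0) [heading=180, draw]
  RT 180: heading 180 -> 0
  -- iteration 5/5 --
  BK 10: (0,0) -> (-10,0) [heading=0, draw]
  RT 180: heading 0 -> 180
]
RT 30: heading 180 -> 150
Final: pos=(-10,0), heading=150, 5 segment(s) drawn

Segment lengths:
  seg 1: (0,0) -> (-10,0), length = 10
  seg 2: (-10,0) -> (0,0), length = 10
  seg 3: (0,0) -> (-10,0), length = 10
  seg 4: (-10,0) -> (0,0), length = 10
  seg 5: (0,0) -> (-10,0), length = 10
Total = 50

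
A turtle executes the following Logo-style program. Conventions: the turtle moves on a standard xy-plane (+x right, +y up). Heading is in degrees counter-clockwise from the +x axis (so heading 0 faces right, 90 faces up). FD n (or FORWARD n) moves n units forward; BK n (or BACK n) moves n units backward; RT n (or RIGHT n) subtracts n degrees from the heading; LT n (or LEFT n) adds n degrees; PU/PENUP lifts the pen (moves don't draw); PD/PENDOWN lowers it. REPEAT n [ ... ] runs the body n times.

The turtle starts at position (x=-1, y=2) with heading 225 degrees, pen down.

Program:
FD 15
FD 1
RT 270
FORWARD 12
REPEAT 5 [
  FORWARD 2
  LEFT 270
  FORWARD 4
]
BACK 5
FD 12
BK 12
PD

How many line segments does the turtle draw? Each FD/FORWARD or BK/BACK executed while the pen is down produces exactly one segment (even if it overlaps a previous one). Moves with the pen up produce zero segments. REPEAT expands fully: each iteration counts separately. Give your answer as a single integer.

Executing turtle program step by step:
Start: pos=(-1,2), heading=225, pen down
FD 15: (-1,2) -> (-11.607,-8.607) [heading=225, draw]
FD 1: (-11.607,-8.607) -> (-12.314,-9.314) [heading=225, draw]
RT 270: heading 225 -> 315
FD 12: (-12.314,-9.314) -> (-3.828,-17.799) [heading=315, draw]
REPEAT 5 [
  -- iteration 1/5 --
  FD 2: (-3.828,-17.799) -> (-2.414,-19.213) [heading=315, draw]
  LT 270: heading 315 -> 225
  FD 4: (-2.414,-19.213) -> (-5.243,-22.042) [heading=225, draw]
  -- iteration 2/5 --
  FD 2: (-5.243,-22.042) -> (-6.657,-23.456) [heading=225, draw]
  LT 270: heading 225 -> 135
  FD 4: (-6.657,-23.456) -> (-9.485,-20.627) [heading=135, draw]
  -- iteration 3/5 --
  FD 2: (-9.485,-20.627) -> (-10.899,-19.213) [heading=135, draw]
  LT 270: heading 135 -> 45
  FD 4: (-10.899,-19.213) -> (-8.071,-16.385) [heading=45, draw]
  -- iteration 4/5 --
  FD 2: (-8.071,-16.385) -> (-6.657,-14.971) [heading=45, draw]
  LT 270: heading 45 -> 315
  FD 4: (-6.657,-14.971) -> (-3.828,-17.799) [heading=315, draw]
  -- iteration 5/5 --
  FD 2: (-3.828,-17.799) -> (-2.414,-19.213) [heading=315, draw]
  LT 270: heading 315 -> 225
  FD 4: (-2.414,-19.213) -> (-5.243,-22.042) [heading=225, draw]
]
BK 5: (-5.243,-22.042) -> (-1.707,-18.506) [heading=225, draw]
FD 12: (-1.707,-18.506) -> (-10.192,-26.991) [heading=225, draw]
BK 12: (-10.192,-26.991) -> (-1.707,-18.506) [heading=225, draw]
PD: pen down
Final: pos=(-1.707,-18.506), heading=225, 16 segment(s) drawn
Segments drawn: 16

Answer: 16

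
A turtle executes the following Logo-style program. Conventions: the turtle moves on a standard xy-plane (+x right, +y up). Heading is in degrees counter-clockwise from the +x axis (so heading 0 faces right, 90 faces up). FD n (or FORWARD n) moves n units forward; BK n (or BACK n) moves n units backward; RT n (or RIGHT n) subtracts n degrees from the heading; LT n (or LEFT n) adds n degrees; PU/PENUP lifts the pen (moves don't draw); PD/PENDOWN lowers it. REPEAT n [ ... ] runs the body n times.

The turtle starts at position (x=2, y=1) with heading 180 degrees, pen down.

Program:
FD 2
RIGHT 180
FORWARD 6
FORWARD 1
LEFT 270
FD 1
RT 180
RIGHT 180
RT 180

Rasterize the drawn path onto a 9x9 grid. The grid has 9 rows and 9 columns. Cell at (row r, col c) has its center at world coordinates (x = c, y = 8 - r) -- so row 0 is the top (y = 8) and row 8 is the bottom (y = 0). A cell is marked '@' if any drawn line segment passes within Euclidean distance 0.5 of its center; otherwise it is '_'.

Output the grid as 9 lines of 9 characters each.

Answer: _________
_________
_________
_________
_________
_________
_________
@@@@@@@@_
_______@_

Derivation:
Segment 0: (2,1) -> (0,1)
Segment 1: (0,1) -> (6,1)
Segment 2: (6,1) -> (7,1)
Segment 3: (7,1) -> (7,0)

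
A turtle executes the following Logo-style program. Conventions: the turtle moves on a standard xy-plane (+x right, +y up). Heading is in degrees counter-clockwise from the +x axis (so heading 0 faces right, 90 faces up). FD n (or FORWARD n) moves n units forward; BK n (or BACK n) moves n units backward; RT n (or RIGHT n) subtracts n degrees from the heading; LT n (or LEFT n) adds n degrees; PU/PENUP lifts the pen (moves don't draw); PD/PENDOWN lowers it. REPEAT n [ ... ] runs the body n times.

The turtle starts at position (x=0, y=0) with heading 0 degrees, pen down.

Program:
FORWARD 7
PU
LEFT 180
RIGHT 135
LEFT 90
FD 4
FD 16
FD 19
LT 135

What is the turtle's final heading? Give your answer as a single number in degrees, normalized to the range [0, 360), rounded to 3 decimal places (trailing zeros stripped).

Executing turtle program step by step:
Start: pos=(0,0), heading=0, pen down
FD 7: (0,0) -> (7,0) [heading=0, draw]
PU: pen up
LT 180: heading 0 -> 180
RT 135: heading 180 -> 45
LT 90: heading 45 -> 135
FD 4: (7,0) -> (4.172,2.828) [heading=135, move]
FD 16: (4.172,2.828) -> (-7.142,14.142) [heading=135, move]
FD 19: (-7.142,14.142) -> (-20.577,27.577) [heading=135, move]
LT 135: heading 135 -> 270
Final: pos=(-20.577,27.577), heading=270, 1 segment(s) drawn

Answer: 270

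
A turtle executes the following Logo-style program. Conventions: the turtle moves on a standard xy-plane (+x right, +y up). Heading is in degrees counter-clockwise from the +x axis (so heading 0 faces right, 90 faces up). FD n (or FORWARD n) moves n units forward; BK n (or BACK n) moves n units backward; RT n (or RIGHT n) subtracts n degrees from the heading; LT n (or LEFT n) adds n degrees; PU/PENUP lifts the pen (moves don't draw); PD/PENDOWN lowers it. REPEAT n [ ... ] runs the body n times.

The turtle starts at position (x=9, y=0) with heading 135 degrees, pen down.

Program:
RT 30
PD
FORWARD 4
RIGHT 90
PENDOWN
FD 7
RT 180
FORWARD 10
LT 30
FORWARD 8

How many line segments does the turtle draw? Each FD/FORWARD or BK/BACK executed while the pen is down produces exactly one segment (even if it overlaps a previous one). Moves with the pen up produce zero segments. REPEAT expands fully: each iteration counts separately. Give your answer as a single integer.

Executing turtle program step by step:
Start: pos=(9,0), heading=135, pen down
RT 30: heading 135 -> 105
PD: pen down
FD 4: (9,0) -> (7.965,3.864) [heading=105, draw]
RT 90: heading 105 -> 15
PD: pen down
FD 7: (7.965,3.864) -> (14.726,5.675) [heading=15, draw]
RT 180: heading 15 -> 195
FD 10: (14.726,5.675) -> (5.067,3.087) [heading=195, draw]
LT 30: heading 195 -> 225
FD 8: (5.067,3.087) -> (-0.59,-2.57) [heading=225, draw]
Final: pos=(-0.59,-2.57), heading=225, 4 segment(s) drawn
Segments drawn: 4

Answer: 4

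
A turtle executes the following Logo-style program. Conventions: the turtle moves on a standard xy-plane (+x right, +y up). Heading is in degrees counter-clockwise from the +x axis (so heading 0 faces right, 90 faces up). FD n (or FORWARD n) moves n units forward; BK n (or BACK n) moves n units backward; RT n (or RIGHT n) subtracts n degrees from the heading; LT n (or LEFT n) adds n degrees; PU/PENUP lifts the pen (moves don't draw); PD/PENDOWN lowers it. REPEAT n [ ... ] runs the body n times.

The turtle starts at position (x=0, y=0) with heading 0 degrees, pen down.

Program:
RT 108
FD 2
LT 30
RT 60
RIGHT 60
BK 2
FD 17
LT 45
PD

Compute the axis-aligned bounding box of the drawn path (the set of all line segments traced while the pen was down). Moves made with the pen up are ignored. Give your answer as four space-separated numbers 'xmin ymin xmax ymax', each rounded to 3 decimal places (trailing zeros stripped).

Executing turtle program step by step:
Start: pos=(0,0), heading=0, pen down
RT 108: heading 0 -> 252
FD 2: (0,0) -> (-0.618,-1.902) [heading=252, draw]
LT 30: heading 252 -> 282
RT 60: heading 282 -> 222
RT 60: heading 222 -> 162
BK 2: (-0.618,-1.902) -> (1.284,-2.52) [heading=162, draw]
FD 17: (1.284,-2.52) -> (-14.884,2.733) [heading=162, draw]
LT 45: heading 162 -> 207
PD: pen down
Final: pos=(-14.884,2.733), heading=207, 3 segment(s) drawn

Segment endpoints: x in {-14.884, -0.618, 0, 1.284}, y in {-2.52, -1.902, 0, 2.733}
xmin=-14.884, ymin=-2.52, xmax=1.284, ymax=2.733

Answer: -14.884 -2.52 1.284 2.733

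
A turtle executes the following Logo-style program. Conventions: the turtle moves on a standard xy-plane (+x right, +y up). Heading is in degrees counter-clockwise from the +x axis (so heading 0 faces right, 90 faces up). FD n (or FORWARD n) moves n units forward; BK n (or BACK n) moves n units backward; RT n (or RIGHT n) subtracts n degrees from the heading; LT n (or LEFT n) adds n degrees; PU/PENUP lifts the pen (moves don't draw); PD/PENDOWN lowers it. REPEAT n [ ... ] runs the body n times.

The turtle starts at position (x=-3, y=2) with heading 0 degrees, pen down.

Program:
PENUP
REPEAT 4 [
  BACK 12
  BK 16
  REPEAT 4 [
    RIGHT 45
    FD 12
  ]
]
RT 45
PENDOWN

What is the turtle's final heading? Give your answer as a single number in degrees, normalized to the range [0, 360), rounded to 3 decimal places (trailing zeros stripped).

Answer: 315

Derivation:
Executing turtle program step by step:
Start: pos=(-3,2), heading=0, pen down
PU: pen up
REPEAT 4 [
  -- iteration 1/4 --
  BK 12: (-3,2) -> (-15,2) [heading=0, move]
  BK 16: (-15,2) -> (-31,2) [heading=0, move]
  REPEAT 4 [
    -- iteration 1/4 --
    RT 45: heading 0 -> 315
    FD 12: (-31,2) -> (-22.515,-6.485) [heading=315, move]
    -- iteration 2/4 --
    RT 45: heading 315 -> 270
    FD 12: (-22.515,-6.485) -> (-22.515,-18.485) [heading=270, move]
    -- iteration 3/4 --
    RT 45: heading 270 -> 225
    FD 12: (-22.515,-18.485) -> (-31,-26.971) [heading=225, move]
    -- iteration 4/4 --
    RT 45: heading 225 -> 180
    FD 12: (-31,-26.971) -> (-43,-26.971) [heading=180, move]
  ]
  -- iteration 2/4 --
  BK 12: (-43,-26.971) -> (-31,-26.971) [heading=180, move]
  BK 16: (-31,-26.971) -> (-15,-26.971) [heading=180, move]
  REPEAT 4 [
    -- iteration 1/4 --
    RT 45: heading 180 -> 135
    FD 12: (-15,-26.971) -> (-23.485,-18.485) [heading=135, move]
    -- iteration 2/4 --
    RT 45: heading 135 -> 90
    FD 12: (-23.485,-18.485) -> (-23.485,-6.485) [heading=90, move]
    -- iteration 3/4 --
    RT 45: heading 90 -> 45
    FD 12: (-23.485,-6.485) -> (-15,2) [heading=45, move]
    -- iteration 4/4 --
    RT 45: heading 45 -> 0
    FD 12: (-15,2) -> (-3,2) [heading=0, move]
  ]
  -- iteration 3/4 --
  BK 12: (-3,2) -> (-15,2) [heading=0, move]
  BK 16: (-15,2) -> (-31,2) [heading=0, move]
  REPEAT 4 [
    -- iteration 1/4 --
    RT 45: heading 0 -> 315
    FD 12: (-31,2) -> (-22.515,-6.485) [heading=315, move]
    -- iteration 2/4 --
    RT 45: heading 315 -> 270
    FD 12: (-22.515,-6.485) -> (-22.515,-18.485) [heading=270, move]
    -- iteration 3/4 --
    RT 45: heading 270 -> 225
    FD 12: (-22.515,-18.485) -> (-31,-26.971) [heading=225, move]
    -- iteration 4/4 --
    RT 45: heading 225 -> 180
    FD 12: (-31,-26.971) -> (-43,-26.971) [heading=180, move]
  ]
  -- iteration 4/4 --
  BK 12: (-43,-26.971) -> (-31,-26.971) [heading=180, move]
  BK 16: (-31,-26.971) -> (-15,-26.971) [heading=180, move]
  REPEAT 4 [
    -- iteration 1/4 --
    RT 45: heading 180 -> 135
    FD 12: (-15,-26.971) -> (-23.485,-18.485) [heading=135, move]
    -- iteration 2/4 --
    RT 45: heading 135 -> 90
    FD 12: (-23.485,-18.485) -> (-23.485,-6.485) [heading=90, move]
    -- iteration 3/4 --
    RT 45: heading 90 -> 45
    FD 12: (-23.485,-6.485) -> (-15,2) [heading=45, move]
    -- iteration 4/4 --
    RT 45: heading 45 -> 0
    FD 12: (-15,2) -> (-3,2) [heading=0, move]
  ]
]
RT 45: heading 0 -> 315
PD: pen down
Final: pos=(-3,2), heading=315, 0 segment(s) drawn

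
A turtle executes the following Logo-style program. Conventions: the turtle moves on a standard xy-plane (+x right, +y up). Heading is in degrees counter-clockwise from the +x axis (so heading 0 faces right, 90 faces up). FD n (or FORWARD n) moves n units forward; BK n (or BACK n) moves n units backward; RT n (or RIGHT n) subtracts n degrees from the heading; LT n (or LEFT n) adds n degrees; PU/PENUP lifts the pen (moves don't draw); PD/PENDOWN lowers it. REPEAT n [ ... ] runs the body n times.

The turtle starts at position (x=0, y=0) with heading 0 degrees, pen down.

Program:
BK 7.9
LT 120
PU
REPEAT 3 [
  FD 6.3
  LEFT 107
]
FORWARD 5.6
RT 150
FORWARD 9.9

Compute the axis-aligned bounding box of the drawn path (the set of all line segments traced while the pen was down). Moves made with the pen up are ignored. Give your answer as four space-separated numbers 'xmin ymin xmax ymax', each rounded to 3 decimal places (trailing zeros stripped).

Executing turtle program step by step:
Start: pos=(0,0), heading=0, pen down
BK 7.9: (0,0) -> (-7.9,0) [heading=0, draw]
LT 120: heading 0 -> 120
PU: pen up
REPEAT 3 [
  -- iteration 1/3 --
  FD 6.3: (-7.9,0) -> (-11.05,5.456) [heading=120, move]
  LT 107: heading 120 -> 227
  -- iteration 2/3 --
  FD 6.3: (-11.05,5.456) -> (-15.347,0.848) [heading=227, move]
  LT 107: heading 227 -> 334
  -- iteration 3/3 --
  FD 6.3: (-15.347,0.848) -> (-9.684,-1.913) [heading=334, move]
  LT 107: heading 334 -> 81
]
FD 5.6: (-9.684,-1.913) -> (-8.808,3.618) [heading=81, move]
RT 150: heading 81 -> 291
FD 9.9: (-8.808,3.618) -> (-5.26,-5.625) [heading=291, move]
Final: pos=(-5.26,-5.625), heading=291, 1 segment(s) drawn

Segment endpoints: x in {-7.9, 0}, y in {0}
xmin=-7.9, ymin=0, xmax=0, ymax=0

Answer: -7.9 0 0 0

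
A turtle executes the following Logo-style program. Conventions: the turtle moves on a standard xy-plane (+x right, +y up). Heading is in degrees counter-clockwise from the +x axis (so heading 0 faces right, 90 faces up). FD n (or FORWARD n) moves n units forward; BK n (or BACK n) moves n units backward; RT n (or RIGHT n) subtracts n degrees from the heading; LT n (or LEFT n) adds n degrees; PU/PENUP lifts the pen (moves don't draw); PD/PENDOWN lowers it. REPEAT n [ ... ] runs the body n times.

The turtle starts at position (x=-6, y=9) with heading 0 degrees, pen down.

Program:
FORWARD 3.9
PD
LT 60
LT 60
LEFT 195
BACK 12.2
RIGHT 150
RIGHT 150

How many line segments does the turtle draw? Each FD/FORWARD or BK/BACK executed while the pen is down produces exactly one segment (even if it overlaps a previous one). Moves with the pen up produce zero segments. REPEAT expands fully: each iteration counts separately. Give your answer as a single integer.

Answer: 2

Derivation:
Executing turtle program step by step:
Start: pos=(-6,9), heading=0, pen down
FD 3.9: (-6,9) -> (-2.1,9) [heading=0, draw]
PD: pen down
LT 60: heading 0 -> 60
LT 60: heading 60 -> 120
LT 195: heading 120 -> 315
BK 12.2: (-2.1,9) -> (-10.727,17.627) [heading=315, draw]
RT 150: heading 315 -> 165
RT 150: heading 165 -> 15
Final: pos=(-10.727,17.627), heading=15, 2 segment(s) drawn
Segments drawn: 2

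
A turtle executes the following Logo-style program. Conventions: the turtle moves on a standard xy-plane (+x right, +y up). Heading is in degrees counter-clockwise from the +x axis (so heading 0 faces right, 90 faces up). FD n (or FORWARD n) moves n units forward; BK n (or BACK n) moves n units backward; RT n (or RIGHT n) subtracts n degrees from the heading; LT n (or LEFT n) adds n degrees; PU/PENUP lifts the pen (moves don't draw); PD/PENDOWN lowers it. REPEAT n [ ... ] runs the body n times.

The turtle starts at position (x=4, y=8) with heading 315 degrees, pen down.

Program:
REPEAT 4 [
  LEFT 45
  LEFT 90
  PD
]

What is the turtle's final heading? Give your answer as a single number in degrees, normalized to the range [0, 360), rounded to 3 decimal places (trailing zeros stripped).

Executing turtle program step by step:
Start: pos=(4,8), heading=315, pen down
REPEAT 4 [
  -- iteration 1/4 --
  LT 45: heading 315 -> 0
  LT 90: heading 0 -> 90
  PD: pen down
  -- iteration 2/4 --
  LT 45: heading 90 -> 135
  LT 90: heading 135 -> 225
  PD: pen down
  -- iteration 3/4 --
  LT 45: heading 225 -> 270
  LT 90: heading 270 -> 0
  PD: pen down
  -- iteration 4/4 --
  LT 45: heading 0 -> 45
  LT 90: heading 45 -> 135
  PD: pen down
]
Final: pos=(4,8), heading=135, 0 segment(s) drawn

Answer: 135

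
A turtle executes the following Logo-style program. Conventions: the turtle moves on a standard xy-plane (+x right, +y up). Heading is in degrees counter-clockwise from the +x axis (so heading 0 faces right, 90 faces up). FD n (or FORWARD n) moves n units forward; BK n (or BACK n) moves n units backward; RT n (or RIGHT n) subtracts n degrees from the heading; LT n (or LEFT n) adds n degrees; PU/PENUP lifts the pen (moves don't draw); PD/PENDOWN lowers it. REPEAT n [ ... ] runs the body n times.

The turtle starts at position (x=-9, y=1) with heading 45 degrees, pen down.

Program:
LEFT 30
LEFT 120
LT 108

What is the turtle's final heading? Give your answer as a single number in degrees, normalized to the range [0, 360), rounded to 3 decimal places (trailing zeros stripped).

Executing turtle program step by step:
Start: pos=(-9,1), heading=45, pen down
LT 30: heading 45 -> 75
LT 120: heading 75 -> 195
LT 108: heading 195 -> 303
Final: pos=(-9,1), heading=303, 0 segment(s) drawn

Answer: 303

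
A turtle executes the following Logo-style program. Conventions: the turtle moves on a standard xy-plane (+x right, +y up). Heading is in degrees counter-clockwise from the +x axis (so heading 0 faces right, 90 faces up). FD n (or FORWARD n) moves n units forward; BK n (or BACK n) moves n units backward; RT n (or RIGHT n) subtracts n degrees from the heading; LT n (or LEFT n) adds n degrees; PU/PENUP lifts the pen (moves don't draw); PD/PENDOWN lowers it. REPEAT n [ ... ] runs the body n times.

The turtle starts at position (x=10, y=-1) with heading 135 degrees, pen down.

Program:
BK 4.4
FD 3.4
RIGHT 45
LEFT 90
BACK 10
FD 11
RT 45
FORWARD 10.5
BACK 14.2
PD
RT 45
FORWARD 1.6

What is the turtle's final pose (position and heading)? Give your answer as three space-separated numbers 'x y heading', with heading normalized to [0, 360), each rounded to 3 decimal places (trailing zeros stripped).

Executing turtle program step by step:
Start: pos=(10,-1), heading=135, pen down
BK 4.4: (10,-1) -> (13.111,-4.111) [heading=135, draw]
FD 3.4: (13.111,-4.111) -> (10.707,-1.707) [heading=135, draw]
RT 45: heading 135 -> 90
LT 90: heading 90 -> 180
BK 10: (10.707,-1.707) -> (20.707,-1.707) [heading=180, draw]
FD 11: (20.707,-1.707) -> (9.707,-1.707) [heading=180, draw]
RT 45: heading 180 -> 135
FD 10.5: (9.707,-1.707) -> (2.282,5.718) [heading=135, draw]
BK 14.2: (2.282,5.718) -> (12.323,-4.323) [heading=135, draw]
PD: pen down
RT 45: heading 135 -> 90
FD 1.6: (12.323,-4.323) -> (12.323,-2.723) [heading=90, draw]
Final: pos=(12.323,-2.723), heading=90, 7 segment(s) drawn

Answer: 12.323 -2.723 90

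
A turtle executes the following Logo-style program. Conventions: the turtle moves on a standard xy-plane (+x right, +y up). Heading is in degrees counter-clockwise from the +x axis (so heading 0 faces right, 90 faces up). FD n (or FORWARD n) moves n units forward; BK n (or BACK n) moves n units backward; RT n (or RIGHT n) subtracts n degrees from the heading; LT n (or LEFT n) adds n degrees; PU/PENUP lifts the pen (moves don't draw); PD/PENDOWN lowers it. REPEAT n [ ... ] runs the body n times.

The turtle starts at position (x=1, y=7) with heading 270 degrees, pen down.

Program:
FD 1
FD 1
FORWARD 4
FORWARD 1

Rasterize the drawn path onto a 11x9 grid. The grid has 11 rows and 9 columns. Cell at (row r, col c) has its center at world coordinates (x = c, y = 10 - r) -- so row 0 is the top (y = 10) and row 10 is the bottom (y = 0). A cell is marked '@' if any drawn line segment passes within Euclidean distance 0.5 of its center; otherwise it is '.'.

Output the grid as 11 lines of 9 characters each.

Answer: .........
.........
.........
.@.......
.@.......
.@.......
.@.......
.@.......
.@.......
.@.......
.@.......

Derivation:
Segment 0: (1,7) -> (1,6)
Segment 1: (1,6) -> (1,5)
Segment 2: (1,5) -> (1,1)
Segment 3: (1,1) -> (1,0)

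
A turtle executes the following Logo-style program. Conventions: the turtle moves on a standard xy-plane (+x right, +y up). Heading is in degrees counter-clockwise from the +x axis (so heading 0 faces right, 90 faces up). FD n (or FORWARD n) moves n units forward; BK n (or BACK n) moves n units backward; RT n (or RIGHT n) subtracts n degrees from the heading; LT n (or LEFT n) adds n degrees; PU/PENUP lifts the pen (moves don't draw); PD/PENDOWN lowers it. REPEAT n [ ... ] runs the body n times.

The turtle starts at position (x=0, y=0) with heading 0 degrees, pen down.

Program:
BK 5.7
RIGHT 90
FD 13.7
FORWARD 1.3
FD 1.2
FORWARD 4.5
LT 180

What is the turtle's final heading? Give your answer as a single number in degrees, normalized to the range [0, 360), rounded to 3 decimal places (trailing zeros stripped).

Answer: 90

Derivation:
Executing turtle program step by step:
Start: pos=(0,0), heading=0, pen down
BK 5.7: (0,0) -> (-5.7,0) [heading=0, draw]
RT 90: heading 0 -> 270
FD 13.7: (-5.7,0) -> (-5.7,-13.7) [heading=270, draw]
FD 1.3: (-5.7,-13.7) -> (-5.7,-15) [heading=270, draw]
FD 1.2: (-5.7,-15) -> (-5.7,-16.2) [heading=270, draw]
FD 4.5: (-5.7,-16.2) -> (-5.7,-20.7) [heading=270, draw]
LT 180: heading 270 -> 90
Final: pos=(-5.7,-20.7), heading=90, 5 segment(s) drawn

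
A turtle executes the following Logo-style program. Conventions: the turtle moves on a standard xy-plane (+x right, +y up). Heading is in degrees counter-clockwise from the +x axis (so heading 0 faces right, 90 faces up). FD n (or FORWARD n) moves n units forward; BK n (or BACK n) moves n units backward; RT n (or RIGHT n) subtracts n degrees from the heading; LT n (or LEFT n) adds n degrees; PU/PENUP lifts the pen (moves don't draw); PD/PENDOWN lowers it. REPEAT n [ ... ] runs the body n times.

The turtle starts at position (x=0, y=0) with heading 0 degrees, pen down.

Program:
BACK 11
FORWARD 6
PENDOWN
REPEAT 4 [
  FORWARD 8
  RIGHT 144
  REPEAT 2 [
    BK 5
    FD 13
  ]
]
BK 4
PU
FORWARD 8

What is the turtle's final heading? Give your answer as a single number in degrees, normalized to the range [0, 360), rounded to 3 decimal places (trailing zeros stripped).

Executing turtle program step by step:
Start: pos=(0,0), heading=0, pen down
BK 11: (0,0) -> (-11,0) [heading=0, draw]
FD 6: (-11,0) -> (-5,0) [heading=0, draw]
PD: pen down
REPEAT 4 [
  -- iteration 1/4 --
  FD 8: (-5,0) -> (3,0) [heading=0, draw]
  RT 144: heading 0 -> 216
  REPEAT 2 [
    -- iteration 1/2 --
    BK 5: (3,0) -> (7.045,2.939) [heading=216, draw]
    FD 13: (7.045,2.939) -> (-3.472,-4.702) [heading=216, draw]
    -- iteration 2/2 --
    BK 5: (-3.472,-4.702) -> (0.573,-1.763) [heading=216, draw]
    FD 13: (0.573,-1.763) -> (-9.944,-9.405) [heading=216, draw]
  ]
  -- iteration 2/4 --
  FD 8: (-9.944,-9.405) -> (-16.416,-14.107) [heading=216, draw]
  RT 144: heading 216 -> 72
  REPEAT 2 [
    -- iteration 1/2 --
    BK 5: (-16.416,-14.107) -> (-17.961,-18.862) [heading=72, draw]
    FD 13: (-17.961,-18.862) -> (-13.944,-6.498) [heading=72, draw]
    -- iteration 2/2 --
    BK 5: (-13.944,-6.498) -> (-15.489,-11.254) [heading=72, draw]
    FD 13: (-15.489,-11.254) -> (-11.472,1.11) [heading=72, draw]
  ]
  -- iteration 3/4 --
  FD 8: (-11.472,1.11) -> (-9,8.719) [heading=72, draw]
  RT 144: heading 72 -> 288
  REPEAT 2 [
    -- iteration 1/2 --
    BK 5: (-9,8.719) -> (-10.545,13.474) [heading=288, draw]
    FD 13: (-10.545,13.474) -> (-6.528,1.11) [heading=288, draw]
    -- iteration 2/2 --
    BK 5: (-6.528,1.11) -> (-8.073,5.865) [heading=288, draw]
    FD 13: (-8.073,5.865) -> (-4.056,-6.498) [heading=288, draw]
  ]
  -- iteration 4/4 --
  FD 8: (-4.056,-6.498) -> (-1.584,-14.107) [heading=288, draw]
  RT 144: heading 288 -> 144
  REPEAT 2 [
    -- iteration 1/2 --
    BK 5: (-1.584,-14.107) -> (2.461,-17.046) [heading=144, draw]
    FD 13: (2.461,-17.046) -> (-8.056,-9.405) [heading=144, draw]
    -- iteration 2/2 --
    BK 5: (-8.056,-9.405) -> (-4.011,-12.343) [heading=144, draw]
    FD 13: (-4.011,-12.343) -> (-14.528,-4.702) [heading=144, draw]
  ]
]
BK 4: (-14.528,-4.702) -> (-11.292,-7.053) [heading=144, draw]
PU: pen up
FD 8: (-11.292,-7.053) -> (-17.764,-2.351) [heading=144, move]
Final: pos=(-17.764,-2.351), heading=144, 23 segment(s) drawn

Answer: 144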